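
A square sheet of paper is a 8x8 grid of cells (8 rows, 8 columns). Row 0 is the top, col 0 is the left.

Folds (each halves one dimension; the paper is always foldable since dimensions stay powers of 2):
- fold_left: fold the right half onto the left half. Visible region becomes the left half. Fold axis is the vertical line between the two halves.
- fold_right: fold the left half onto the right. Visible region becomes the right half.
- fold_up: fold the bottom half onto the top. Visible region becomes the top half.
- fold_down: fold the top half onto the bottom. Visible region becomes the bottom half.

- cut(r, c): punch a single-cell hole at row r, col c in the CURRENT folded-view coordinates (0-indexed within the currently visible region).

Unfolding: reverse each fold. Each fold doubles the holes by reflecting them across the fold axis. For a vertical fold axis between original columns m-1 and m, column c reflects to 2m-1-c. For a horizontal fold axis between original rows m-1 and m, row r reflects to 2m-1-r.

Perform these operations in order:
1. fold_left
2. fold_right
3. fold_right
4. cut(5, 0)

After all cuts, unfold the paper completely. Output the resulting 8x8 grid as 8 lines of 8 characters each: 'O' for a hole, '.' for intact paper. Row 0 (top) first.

Op 1 fold_left: fold axis v@4; visible region now rows[0,8) x cols[0,4) = 8x4
Op 2 fold_right: fold axis v@2; visible region now rows[0,8) x cols[2,4) = 8x2
Op 3 fold_right: fold axis v@3; visible region now rows[0,8) x cols[3,4) = 8x1
Op 4 cut(5, 0): punch at orig (5,3); cuts so far [(5, 3)]; region rows[0,8) x cols[3,4) = 8x1
Unfold 1 (reflect across v@3): 2 holes -> [(5, 2), (5, 3)]
Unfold 2 (reflect across v@2): 4 holes -> [(5, 0), (5, 1), (5, 2), (5, 3)]
Unfold 3 (reflect across v@4): 8 holes -> [(5, 0), (5, 1), (5, 2), (5, 3), (5, 4), (5, 5), (5, 6), (5, 7)]

Answer: ........
........
........
........
........
OOOOOOOO
........
........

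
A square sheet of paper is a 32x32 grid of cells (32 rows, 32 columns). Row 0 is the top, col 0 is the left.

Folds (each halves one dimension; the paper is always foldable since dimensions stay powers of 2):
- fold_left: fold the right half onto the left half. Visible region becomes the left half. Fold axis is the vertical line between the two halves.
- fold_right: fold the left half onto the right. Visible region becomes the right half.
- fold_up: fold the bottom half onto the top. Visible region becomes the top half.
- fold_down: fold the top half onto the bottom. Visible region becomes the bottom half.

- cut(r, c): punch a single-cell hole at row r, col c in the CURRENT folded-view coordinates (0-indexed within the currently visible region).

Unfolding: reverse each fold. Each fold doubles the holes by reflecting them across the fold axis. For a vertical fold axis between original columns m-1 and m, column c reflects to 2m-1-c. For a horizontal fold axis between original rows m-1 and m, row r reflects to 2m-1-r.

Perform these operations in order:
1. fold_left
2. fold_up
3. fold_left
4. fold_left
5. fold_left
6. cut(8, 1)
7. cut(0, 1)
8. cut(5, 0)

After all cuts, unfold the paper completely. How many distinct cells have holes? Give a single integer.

Op 1 fold_left: fold axis v@16; visible region now rows[0,32) x cols[0,16) = 32x16
Op 2 fold_up: fold axis h@16; visible region now rows[0,16) x cols[0,16) = 16x16
Op 3 fold_left: fold axis v@8; visible region now rows[0,16) x cols[0,8) = 16x8
Op 4 fold_left: fold axis v@4; visible region now rows[0,16) x cols[0,4) = 16x4
Op 5 fold_left: fold axis v@2; visible region now rows[0,16) x cols[0,2) = 16x2
Op 6 cut(8, 1): punch at orig (8,1); cuts so far [(8, 1)]; region rows[0,16) x cols[0,2) = 16x2
Op 7 cut(0, 1): punch at orig (0,1); cuts so far [(0, 1), (8, 1)]; region rows[0,16) x cols[0,2) = 16x2
Op 8 cut(5, 0): punch at orig (5,0); cuts so far [(0, 1), (5, 0), (8, 1)]; region rows[0,16) x cols[0,2) = 16x2
Unfold 1 (reflect across v@2): 6 holes -> [(0, 1), (0, 2), (5, 0), (5, 3), (8, 1), (8, 2)]
Unfold 2 (reflect across v@4): 12 holes -> [(0, 1), (0, 2), (0, 5), (0, 6), (5, 0), (5, 3), (5, 4), (5, 7), (8, 1), (8, 2), (8, 5), (8, 6)]
Unfold 3 (reflect across v@8): 24 holes -> [(0, 1), (0, 2), (0, 5), (0, 6), (0, 9), (0, 10), (0, 13), (0, 14), (5, 0), (5, 3), (5, 4), (5, 7), (5, 8), (5, 11), (5, 12), (5, 15), (8, 1), (8, 2), (8, 5), (8, 6), (8, 9), (8, 10), (8, 13), (8, 14)]
Unfold 4 (reflect across h@16): 48 holes -> [(0, 1), (0, 2), (0, 5), (0, 6), (0, 9), (0, 10), (0, 13), (0, 14), (5, 0), (5, 3), (5, 4), (5, 7), (5, 8), (5, 11), (5, 12), (5, 15), (8, 1), (8, 2), (8, 5), (8, 6), (8, 9), (8, 10), (8, 13), (8, 14), (23, 1), (23, 2), (23, 5), (23, 6), (23, 9), (23, 10), (23, 13), (23, 14), (26, 0), (26, 3), (26, 4), (26, 7), (26, 8), (26, 11), (26, 12), (26, 15), (31, 1), (31, 2), (31, 5), (31, 6), (31, 9), (31, 10), (31, 13), (31, 14)]
Unfold 5 (reflect across v@16): 96 holes -> [(0, 1), (0, 2), (0, 5), (0, 6), (0, 9), (0, 10), (0, 13), (0, 14), (0, 17), (0, 18), (0, 21), (0, 22), (0, 25), (0, 26), (0, 29), (0, 30), (5, 0), (5, 3), (5, 4), (5, 7), (5, 8), (5, 11), (5, 12), (5, 15), (5, 16), (5, 19), (5, 20), (5, 23), (5, 24), (5, 27), (5, 28), (5, 31), (8, 1), (8, 2), (8, 5), (8, 6), (8, 9), (8, 10), (8, 13), (8, 14), (8, 17), (8, 18), (8, 21), (8, 22), (8, 25), (8, 26), (8, 29), (8, 30), (23, 1), (23, 2), (23, 5), (23, 6), (23, 9), (23, 10), (23, 13), (23, 14), (23, 17), (23, 18), (23, 21), (23, 22), (23, 25), (23, 26), (23, 29), (23, 30), (26, 0), (26, 3), (26, 4), (26, 7), (26, 8), (26, 11), (26, 12), (26, 15), (26, 16), (26, 19), (26, 20), (26, 23), (26, 24), (26, 27), (26, 28), (26, 31), (31, 1), (31, 2), (31, 5), (31, 6), (31, 9), (31, 10), (31, 13), (31, 14), (31, 17), (31, 18), (31, 21), (31, 22), (31, 25), (31, 26), (31, 29), (31, 30)]

Answer: 96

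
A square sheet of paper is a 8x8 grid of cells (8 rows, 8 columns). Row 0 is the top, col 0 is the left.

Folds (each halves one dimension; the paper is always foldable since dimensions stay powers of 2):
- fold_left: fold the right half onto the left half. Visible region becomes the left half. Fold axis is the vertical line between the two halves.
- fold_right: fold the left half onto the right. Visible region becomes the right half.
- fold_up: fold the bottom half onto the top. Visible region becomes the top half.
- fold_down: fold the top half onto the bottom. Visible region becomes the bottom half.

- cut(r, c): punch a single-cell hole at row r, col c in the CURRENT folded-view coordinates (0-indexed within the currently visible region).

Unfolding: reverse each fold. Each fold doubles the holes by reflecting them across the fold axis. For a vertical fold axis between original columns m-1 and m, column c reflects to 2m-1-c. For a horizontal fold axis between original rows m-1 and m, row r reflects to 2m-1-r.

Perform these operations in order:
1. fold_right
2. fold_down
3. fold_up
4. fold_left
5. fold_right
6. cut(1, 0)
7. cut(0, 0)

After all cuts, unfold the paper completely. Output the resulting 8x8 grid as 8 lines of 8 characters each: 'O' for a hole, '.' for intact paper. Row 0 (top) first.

Op 1 fold_right: fold axis v@4; visible region now rows[0,8) x cols[4,8) = 8x4
Op 2 fold_down: fold axis h@4; visible region now rows[4,8) x cols[4,8) = 4x4
Op 3 fold_up: fold axis h@6; visible region now rows[4,6) x cols[4,8) = 2x4
Op 4 fold_left: fold axis v@6; visible region now rows[4,6) x cols[4,6) = 2x2
Op 5 fold_right: fold axis v@5; visible region now rows[4,6) x cols[5,6) = 2x1
Op 6 cut(1, 0): punch at orig (5,5); cuts so far [(5, 5)]; region rows[4,6) x cols[5,6) = 2x1
Op 7 cut(0, 0): punch at orig (4,5); cuts so far [(4, 5), (5, 5)]; region rows[4,6) x cols[5,6) = 2x1
Unfold 1 (reflect across v@5): 4 holes -> [(4, 4), (4, 5), (5, 4), (5, 5)]
Unfold 2 (reflect across v@6): 8 holes -> [(4, 4), (4, 5), (4, 6), (4, 7), (5, 4), (5, 5), (5, 6), (5, 7)]
Unfold 3 (reflect across h@6): 16 holes -> [(4, 4), (4, 5), (4, 6), (4, 7), (5, 4), (5, 5), (5, 6), (5, 7), (6, 4), (6, 5), (6, 6), (6, 7), (7, 4), (7, 5), (7, 6), (7, 7)]
Unfold 4 (reflect across h@4): 32 holes -> [(0, 4), (0, 5), (0, 6), (0, 7), (1, 4), (1, 5), (1, 6), (1, 7), (2, 4), (2, 5), (2, 6), (2, 7), (3, 4), (3, 5), (3, 6), (3, 7), (4, 4), (4, 5), (4, 6), (4, 7), (5, 4), (5, 5), (5, 6), (5, 7), (6, 4), (6, 5), (6, 6), (6, 7), (7, 4), (7, 5), (7, 6), (7, 7)]
Unfold 5 (reflect across v@4): 64 holes -> [(0, 0), (0, 1), (0, 2), (0, 3), (0, 4), (0, 5), (0, 6), (0, 7), (1, 0), (1, 1), (1, 2), (1, 3), (1, 4), (1, 5), (1, 6), (1, 7), (2, 0), (2, 1), (2, 2), (2, 3), (2, 4), (2, 5), (2, 6), (2, 7), (3, 0), (3, 1), (3, 2), (3, 3), (3, 4), (3, 5), (3, 6), (3, 7), (4, 0), (4, 1), (4, 2), (4, 3), (4, 4), (4, 5), (4, 6), (4, 7), (5, 0), (5, 1), (5, 2), (5, 3), (5, 4), (5, 5), (5, 6), (5, 7), (6, 0), (6, 1), (6, 2), (6, 3), (6, 4), (6, 5), (6, 6), (6, 7), (7, 0), (7, 1), (7, 2), (7, 3), (7, 4), (7, 5), (7, 6), (7, 7)]

Answer: OOOOOOOO
OOOOOOOO
OOOOOOOO
OOOOOOOO
OOOOOOOO
OOOOOOOO
OOOOOOOO
OOOOOOOO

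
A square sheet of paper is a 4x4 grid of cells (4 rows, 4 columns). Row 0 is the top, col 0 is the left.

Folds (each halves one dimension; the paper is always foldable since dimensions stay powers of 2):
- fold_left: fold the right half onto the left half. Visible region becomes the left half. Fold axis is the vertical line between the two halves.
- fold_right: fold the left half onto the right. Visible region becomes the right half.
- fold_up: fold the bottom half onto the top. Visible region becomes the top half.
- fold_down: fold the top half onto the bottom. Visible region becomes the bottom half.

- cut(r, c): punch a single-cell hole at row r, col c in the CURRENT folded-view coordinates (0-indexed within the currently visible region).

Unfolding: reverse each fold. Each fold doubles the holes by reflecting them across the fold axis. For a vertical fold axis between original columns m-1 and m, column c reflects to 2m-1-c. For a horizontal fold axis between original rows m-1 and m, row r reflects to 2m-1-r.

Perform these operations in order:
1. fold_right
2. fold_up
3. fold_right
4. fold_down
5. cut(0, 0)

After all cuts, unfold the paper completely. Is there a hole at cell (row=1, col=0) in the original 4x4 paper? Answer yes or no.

Op 1 fold_right: fold axis v@2; visible region now rows[0,4) x cols[2,4) = 4x2
Op 2 fold_up: fold axis h@2; visible region now rows[0,2) x cols[2,4) = 2x2
Op 3 fold_right: fold axis v@3; visible region now rows[0,2) x cols[3,4) = 2x1
Op 4 fold_down: fold axis h@1; visible region now rows[1,2) x cols[3,4) = 1x1
Op 5 cut(0, 0): punch at orig (1,3); cuts so far [(1, 3)]; region rows[1,2) x cols[3,4) = 1x1
Unfold 1 (reflect across h@1): 2 holes -> [(0, 3), (1, 3)]
Unfold 2 (reflect across v@3): 4 holes -> [(0, 2), (0, 3), (1, 2), (1, 3)]
Unfold 3 (reflect across h@2): 8 holes -> [(0, 2), (0, 3), (1, 2), (1, 3), (2, 2), (2, 3), (3, 2), (3, 3)]
Unfold 4 (reflect across v@2): 16 holes -> [(0, 0), (0, 1), (0, 2), (0, 3), (1, 0), (1, 1), (1, 2), (1, 3), (2, 0), (2, 1), (2, 2), (2, 3), (3, 0), (3, 1), (3, 2), (3, 3)]
Holes: [(0, 0), (0, 1), (0, 2), (0, 3), (1, 0), (1, 1), (1, 2), (1, 3), (2, 0), (2, 1), (2, 2), (2, 3), (3, 0), (3, 1), (3, 2), (3, 3)]

Answer: yes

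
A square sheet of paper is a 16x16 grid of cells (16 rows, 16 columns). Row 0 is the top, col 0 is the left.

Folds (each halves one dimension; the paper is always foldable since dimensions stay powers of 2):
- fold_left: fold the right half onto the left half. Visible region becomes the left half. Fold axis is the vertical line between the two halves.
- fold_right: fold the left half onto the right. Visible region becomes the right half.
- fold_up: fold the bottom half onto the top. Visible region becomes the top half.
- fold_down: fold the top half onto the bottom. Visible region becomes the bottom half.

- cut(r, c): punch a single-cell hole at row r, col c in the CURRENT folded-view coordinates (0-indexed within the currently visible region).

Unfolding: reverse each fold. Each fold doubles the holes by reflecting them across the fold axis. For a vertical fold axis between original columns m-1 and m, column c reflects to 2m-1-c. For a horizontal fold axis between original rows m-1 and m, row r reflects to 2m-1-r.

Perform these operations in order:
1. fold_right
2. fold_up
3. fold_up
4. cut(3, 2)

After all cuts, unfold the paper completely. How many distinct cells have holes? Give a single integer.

Answer: 8

Derivation:
Op 1 fold_right: fold axis v@8; visible region now rows[0,16) x cols[8,16) = 16x8
Op 2 fold_up: fold axis h@8; visible region now rows[0,8) x cols[8,16) = 8x8
Op 3 fold_up: fold axis h@4; visible region now rows[0,4) x cols[8,16) = 4x8
Op 4 cut(3, 2): punch at orig (3,10); cuts so far [(3, 10)]; region rows[0,4) x cols[8,16) = 4x8
Unfold 1 (reflect across h@4): 2 holes -> [(3, 10), (4, 10)]
Unfold 2 (reflect across h@8): 4 holes -> [(3, 10), (4, 10), (11, 10), (12, 10)]
Unfold 3 (reflect across v@8): 8 holes -> [(3, 5), (3, 10), (4, 5), (4, 10), (11, 5), (11, 10), (12, 5), (12, 10)]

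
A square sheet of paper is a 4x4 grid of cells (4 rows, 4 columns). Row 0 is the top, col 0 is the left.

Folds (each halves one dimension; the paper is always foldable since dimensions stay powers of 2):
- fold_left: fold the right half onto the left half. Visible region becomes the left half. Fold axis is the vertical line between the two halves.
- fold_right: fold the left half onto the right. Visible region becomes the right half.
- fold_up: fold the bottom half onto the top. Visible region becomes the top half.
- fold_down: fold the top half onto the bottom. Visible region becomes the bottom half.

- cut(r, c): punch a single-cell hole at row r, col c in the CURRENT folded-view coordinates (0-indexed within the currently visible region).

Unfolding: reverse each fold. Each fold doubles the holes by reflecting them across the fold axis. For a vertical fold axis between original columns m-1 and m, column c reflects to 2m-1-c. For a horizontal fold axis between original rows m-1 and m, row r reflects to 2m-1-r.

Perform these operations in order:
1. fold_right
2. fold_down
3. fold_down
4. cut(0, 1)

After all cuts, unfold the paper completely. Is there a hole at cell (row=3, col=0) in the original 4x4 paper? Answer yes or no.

Op 1 fold_right: fold axis v@2; visible region now rows[0,4) x cols[2,4) = 4x2
Op 2 fold_down: fold axis h@2; visible region now rows[2,4) x cols[2,4) = 2x2
Op 3 fold_down: fold axis h@3; visible region now rows[3,4) x cols[2,4) = 1x2
Op 4 cut(0, 1): punch at orig (3,3); cuts so far [(3, 3)]; region rows[3,4) x cols[2,4) = 1x2
Unfold 1 (reflect across h@3): 2 holes -> [(2, 3), (3, 3)]
Unfold 2 (reflect across h@2): 4 holes -> [(0, 3), (1, 3), (2, 3), (3, 3)]
Unfold 3 (reflect across v@2): 8 holes -> [(0, 0), (0, 3), (1, 0), (1, 3), (2, 0), (2, 3), (3, 0), (3, 3)]
Holes: [(0, 0), (0, 3), (1, 0), (1, 3), (2, 0), (2, 3), (3, 0), (3, 3)]

Answer: yes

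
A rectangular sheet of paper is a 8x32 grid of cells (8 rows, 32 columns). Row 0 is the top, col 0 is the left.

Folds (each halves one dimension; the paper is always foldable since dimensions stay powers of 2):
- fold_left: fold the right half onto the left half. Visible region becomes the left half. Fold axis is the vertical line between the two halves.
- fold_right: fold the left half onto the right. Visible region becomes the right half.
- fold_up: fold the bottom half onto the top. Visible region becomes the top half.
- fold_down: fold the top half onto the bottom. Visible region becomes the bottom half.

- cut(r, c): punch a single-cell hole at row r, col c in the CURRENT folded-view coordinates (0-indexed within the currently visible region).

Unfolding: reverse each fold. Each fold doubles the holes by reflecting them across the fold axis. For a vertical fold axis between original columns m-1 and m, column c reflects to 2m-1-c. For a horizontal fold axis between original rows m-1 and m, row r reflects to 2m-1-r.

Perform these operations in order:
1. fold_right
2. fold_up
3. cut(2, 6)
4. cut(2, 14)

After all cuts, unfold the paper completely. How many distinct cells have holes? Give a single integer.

Answer: 8

Derivation:
Op 1 fold_right: fold axis v@16; visible region now rows[0,8) x cols[16,32) = 8x16
Op 2 fold_up: fold axis h@4; visible region now rows[0,4) x cols[16,32) = 4x16
Op 3 cut(2, 6): punch at orig (2,22); cuts so far [(2, 22)]; region rows[0,4) x cols[16,32) = 4x16
Op 4 cut(2, 14): punch at orig (2,30); cuts so far [(2, 22), (2, 30)]; region rows[0,4) x cols[16,32) = 4x16
Unfold 1 (reflect across h@4): 4 holes -> [(2, 22), (2, 30), (5, 22), (5, 30)]
Unfold 2 (reflect across v@16): 8 holes -> [(2, 1), (2, 9), (2, 22), (2, 30), (5, 1), (5, 9), (5, 22), (5, 30)]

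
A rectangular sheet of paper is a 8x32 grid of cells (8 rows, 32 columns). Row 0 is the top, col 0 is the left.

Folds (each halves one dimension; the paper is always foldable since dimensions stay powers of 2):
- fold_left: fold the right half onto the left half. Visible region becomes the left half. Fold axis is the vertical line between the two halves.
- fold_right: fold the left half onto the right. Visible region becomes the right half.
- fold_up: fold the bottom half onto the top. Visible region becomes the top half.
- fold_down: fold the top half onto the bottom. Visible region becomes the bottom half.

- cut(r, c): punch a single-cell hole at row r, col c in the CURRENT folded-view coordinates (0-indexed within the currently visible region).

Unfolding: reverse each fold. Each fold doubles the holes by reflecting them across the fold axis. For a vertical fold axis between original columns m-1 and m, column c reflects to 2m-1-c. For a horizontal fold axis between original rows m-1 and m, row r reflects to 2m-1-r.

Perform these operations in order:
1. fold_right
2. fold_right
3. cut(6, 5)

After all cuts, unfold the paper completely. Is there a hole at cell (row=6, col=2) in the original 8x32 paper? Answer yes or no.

Op 1 fold_right: fold axis v@16; visible region now rows[0,8) x cols[16,32) = 8x16
Op 2 fold_right: fold axis v@24; visible region now rows[0,8) x cols[24,32) = 8x8
Op 3 cut(6, 5): punch at orig (6,29); cuts so far [(6, 29)]; region rows[0,8) x cols[24,32) = 8x8
Unfold 1 (reflect across v@24): 2 holes -> [(6, 18), (6, 29)]
Unfold 2 (reflect across v@16): 4 holes -> [(6, 2), (6, 13), (6, 18), (6, 29)]
Holes: [(6, 2), (6, 13), (6, 18), (6, 29)]

Answer: yes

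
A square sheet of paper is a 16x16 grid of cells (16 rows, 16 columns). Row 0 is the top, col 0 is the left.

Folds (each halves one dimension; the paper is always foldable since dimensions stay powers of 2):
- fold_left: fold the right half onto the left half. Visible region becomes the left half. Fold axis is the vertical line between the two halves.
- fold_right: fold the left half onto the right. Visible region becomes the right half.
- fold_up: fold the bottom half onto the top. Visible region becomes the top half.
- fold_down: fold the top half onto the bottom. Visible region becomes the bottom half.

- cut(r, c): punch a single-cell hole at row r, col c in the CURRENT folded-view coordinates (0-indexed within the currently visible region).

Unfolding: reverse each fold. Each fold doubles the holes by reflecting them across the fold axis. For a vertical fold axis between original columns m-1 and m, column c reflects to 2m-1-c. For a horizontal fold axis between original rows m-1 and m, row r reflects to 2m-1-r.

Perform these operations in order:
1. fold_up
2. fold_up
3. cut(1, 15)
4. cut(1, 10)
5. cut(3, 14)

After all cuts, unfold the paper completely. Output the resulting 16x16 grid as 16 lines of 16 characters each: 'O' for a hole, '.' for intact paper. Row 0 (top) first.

Op 1 fold_up: fold axis h@8; visible region now rows[0,8) x cols[0,16) = 8x16
Op 2 fold_up: fold axis h@4; visible region now rows[0,4) x cols[0,16) = 4x16
Op 3 cut(1, 15): punch at orig (1,15); cuts so far [(1, 15)]; region rows[0,4) x cols[0,16) = 4x16
Op 4 cut(1, 10): punch at orig (1,10); cuts so far [(1, 10), (1, 15)]; region rows[0,4) x cols[0,16) = 4x16
Op 5 cut(3, 14): punch at orig (3,14); cuts so far [(1, 10), (1, 15), (3, 14)]; region rows[0,4) x cols[0,16) = 4x16
Unfold 1 (reflect across h@4): 6 holes -> [(1, 10), (1, 15), (3, 14), (4, 14), (6, 10), (6, 15)]
Unfold 2 (reflect across h@8): 12 holes -> [(1, 10), (1, 15), (3, 14), (4, 14), (6, 10), (6, 15), (9, 10), (9, 15), (11, 14), (12, 14), (14, 10), (14, 15)]

Answer: ................
..........O....O
................
..............O.
..............O.
................
..........O....O
................
................
..........O....O
................
..............O.
..............O.
................
..........O....O
................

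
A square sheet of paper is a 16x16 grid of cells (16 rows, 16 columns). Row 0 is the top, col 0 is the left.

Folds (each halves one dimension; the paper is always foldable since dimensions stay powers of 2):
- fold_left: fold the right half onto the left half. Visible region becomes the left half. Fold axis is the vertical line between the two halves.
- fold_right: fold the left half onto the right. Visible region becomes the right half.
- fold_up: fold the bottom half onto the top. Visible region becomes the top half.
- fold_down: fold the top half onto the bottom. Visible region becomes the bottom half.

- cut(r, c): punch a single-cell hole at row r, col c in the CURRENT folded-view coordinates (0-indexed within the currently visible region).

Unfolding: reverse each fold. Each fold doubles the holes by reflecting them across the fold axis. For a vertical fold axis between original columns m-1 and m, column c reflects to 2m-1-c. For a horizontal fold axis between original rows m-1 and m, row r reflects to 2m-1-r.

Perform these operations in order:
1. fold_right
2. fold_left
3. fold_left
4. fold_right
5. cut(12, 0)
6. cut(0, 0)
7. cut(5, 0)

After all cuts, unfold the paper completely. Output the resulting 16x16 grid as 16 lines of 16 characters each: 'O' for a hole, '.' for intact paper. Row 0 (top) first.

Op 1 fold_right: fold axis v@8; visible region now rows[0,16) x cols[8,16) = 16x8
Op 2 fold_left: fold axis v@12; visible region now rows[0,16) x cols[8,12) = 16x4
Op 3 fold_left: fold axis v@10; visible region now rows[0,16) x cols[8,10) = 16x2
Op 4 fold_right: fold axis v@9; visible region now rows[0,16) x cols[9,10) = 16x1
Op 5 cut(12, 0): punch at orig (12,9); cuts so far [(12, 9)]; region rows[0,16) x cols[9,10) = 16x1
Op 6 cut(0, 0): punch at orig (0,9); cuts so far [(0, 9), (12, 9)]; region rows[0,16) x cols[9,10) = 16x1
Op 7 cut(5, 0): punch at orig (5,9); cuts so far [(0, 9), (5, 9), (12, 9)]; region rows[0,16) x cols[9,10) = 16x1
Unfold 1 (reflect across v@9): 6 holes -> [(0, 8), (0, 9), (5, 8), (5, 9), (12, 8), (12, 9)]
Unfold 2 (reflect across v@10): 12 holes -> [(0, 8), (0, 9), (0, 10), (0, 11), (5, 8), (5, 9), (5, 10), (5, 11), (12, 8), (12, 9), (12, 10), (12, 11)]
Unfold 3 (reflect across v@12): 24 holes -> [(0, 8), (0, 9), (0, 10), (0, 11), (0, 12), (0, 13), (0, 14), (0, 15), (5, 8), (5, 9), (5, 10), (5, 11), (5, 12), (5, 13), (5, 14), (5, 15), (12, 8), (12, 9), (12, 10), (12, 11), (12, 12), (12, 13), (12, 14), (12, 15)]
Unfold 4 (reflect across v@8): 48 holes -> [(0, 0), (0, 1), (0, 2), (0, 3), (0, 4), (0, 5), (0, 6), (0, 7), (0, 8), (0, 9), (0, 10), (0, 11), (0, 12), (0, 13), (0, 14), (0, 15), (5, 0), (5, 1), (5, 2), (5, 3), (5, 4), (5, 5), (5, 6), (5, 7), (5, 8), (5, 9), (5, 10), (5, 11), (5, 12), (5, 13), (5, 14), (5, 15), (12, 0), (12, 1), (12, 2), (12, 3), (12, 4), (12, 5), (12, 6), (12, 7), (12, 8), (12, 9), (12, 10), (12, 11), (12, 12), (12, 13), (12, 14), (12, 15)]

Answer: OOOOOOOOOOOOOOOO
................
................
................
................
OOOOOOOOOOOOOOOO
................
................
................
................
................
................
OOOOOOOOOOOOOOOO
................
................
................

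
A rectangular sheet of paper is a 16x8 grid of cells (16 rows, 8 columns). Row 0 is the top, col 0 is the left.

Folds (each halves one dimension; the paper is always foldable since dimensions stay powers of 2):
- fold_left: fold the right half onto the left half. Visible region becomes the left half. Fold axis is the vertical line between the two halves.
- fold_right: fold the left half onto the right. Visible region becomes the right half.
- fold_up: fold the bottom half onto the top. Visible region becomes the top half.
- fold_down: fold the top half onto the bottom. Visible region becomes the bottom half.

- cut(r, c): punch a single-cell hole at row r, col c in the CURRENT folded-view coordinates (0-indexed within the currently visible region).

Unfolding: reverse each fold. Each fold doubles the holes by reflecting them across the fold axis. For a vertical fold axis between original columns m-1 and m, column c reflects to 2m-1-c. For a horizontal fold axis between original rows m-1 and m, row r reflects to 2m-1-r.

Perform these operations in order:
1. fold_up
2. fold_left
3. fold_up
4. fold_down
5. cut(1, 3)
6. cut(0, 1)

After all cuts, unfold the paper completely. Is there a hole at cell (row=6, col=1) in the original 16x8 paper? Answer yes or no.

Op 1 fold_up: fold axis h@8; visible region now rows[0,8) x cols[0,8) = 8x8
Op 2 fold_left: fold axis v@4; visible region now rows[0,8) x cols[0,4) = 8x4
Op 3 fold_up: fold axis h@4; visible region now rows[0,4) x cols[0,4) = 4x4
Op 4 fold_down: fold axis h@2; visible region now rows[2,4) x cols[0,4) = 2x4
Op 5 cut(1, 3): punch at orig (3,3); cuts so far [(3, 3)]; region rows[2,4) x cols[0,4) = 2x4
Op 6 cut(0, 1): punch at orig (2,1); cuts so far [(2, 1), (3, 3)]; region rows[2,4) x cols[0,4) = 2x4
Unfold 1 (reflect across h@2): 4 holes -> [(0, 3), (1, 1), (2, 1), (3, 3)]
Unfold 2 (reflect across h@4): 8 holes -> [(0, 3), (1, 1), (2, 1), (3, 3), (4, 3), (5, 1), (6, 1), (7, 3)]
Unfold 3 (reflect across v@4): 16 holes -> [(0, 3), (0, 4), (1, 1), (1, 6), (2, 1), (2, 6), (3, 3), (3, 4), (4, 3), (4, 4), (5, 1), (5, 6), (6, 1), (6, 6), (7, 3), (7, 4)]
Unfold 4 (reflect across h@8): 32 holes -> [(0, 3), (0, 4), (1, 1), (1, 6), (2, 1), (2, 6), (3, 3), (3, 4), (4, 3), (4, 4), (5, 1), (5, 6), (6, 1), (6, 6), (7, 3), (7, 4), (8, 3), (8, 4), (9, 1), (9, 6), (10, 1), (10, 6), (11, 3), (11, 4), (12, 3), (12, 4), (13, 1), (13, 6), (14, 1), (14, 6), (15, 3), (15, 4)]
Holes: [(0, 3), (0, 4), (1, 1), (1, 6), (2, 1), (2, 6), (3, 3), (3, 4), (4, 3), (4, 4), (5, 1), (5, 6), (6, 1), (6, 6), (7, 3), (7, 4), (8, 3), (8, 4), (9, 1), (9, 6), (10, 1), (10, 6), (11, 3), (11, 4), (12, 3), (12, 4), (13, 1), (13, 6), (14, 1), (14, 6), (15, 3), (15, 4)]

Answer: yes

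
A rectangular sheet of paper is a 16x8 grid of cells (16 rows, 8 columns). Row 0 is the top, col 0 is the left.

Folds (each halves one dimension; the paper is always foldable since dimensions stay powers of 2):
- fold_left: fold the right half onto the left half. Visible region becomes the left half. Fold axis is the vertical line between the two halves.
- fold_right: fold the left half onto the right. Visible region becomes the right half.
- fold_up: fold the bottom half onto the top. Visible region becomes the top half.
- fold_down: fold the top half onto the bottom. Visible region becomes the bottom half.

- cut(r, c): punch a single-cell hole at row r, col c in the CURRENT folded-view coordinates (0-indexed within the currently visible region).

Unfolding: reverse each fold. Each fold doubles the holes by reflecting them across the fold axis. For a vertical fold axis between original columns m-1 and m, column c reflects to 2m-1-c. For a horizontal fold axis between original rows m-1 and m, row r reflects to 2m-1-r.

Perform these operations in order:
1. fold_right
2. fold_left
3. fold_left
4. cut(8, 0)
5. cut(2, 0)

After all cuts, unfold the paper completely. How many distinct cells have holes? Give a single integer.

Op 1 fold_right: fold axis v@4; visible region now rows[0,16) x cols[4,8) = 16x4
Op 2 fold_left: fold axis v@6; visible region now rows[0,16) x cols[4,6) = 16x2
Op 3 fold_left: fold axis v@5; visible region now rows[0,16) x cols[4,5) = 16x1
Op 4 cut(8, 0): punch at orig (8,4); cuts so far [(8, 4)]; region rows[0,16) x cols[4,5) = 16x1
Op 5 cut(2, 0): punch at orig (2,4); cuts so far [(2, 4), (8, 4)]; region rows[0,16) x cols[4,5) = 16x1
Unfold 1 (reflect across v@5): 4 holes -> [(2, 4), (2, 5), (8, 4), (8, 5)]
Unfold 2 (reflect across v@6): 8 holes -> [(2, 4), (2, 5), (2, 6), (2, 7), (8, 4), (8, 5), (8, 6), (8, 7)]
Unfold 3 (reflect across v@4): 16 holes -> [(2, 0), (2, 1), (2, 2), (2, 3), (2, 4), (2, 5), (2, 6), (2, 7), (8, 0), (8, 1), (8, 2), (8, 3), (8, 4), (8, 5), (8, 6), (8, 7)]

Answer: 16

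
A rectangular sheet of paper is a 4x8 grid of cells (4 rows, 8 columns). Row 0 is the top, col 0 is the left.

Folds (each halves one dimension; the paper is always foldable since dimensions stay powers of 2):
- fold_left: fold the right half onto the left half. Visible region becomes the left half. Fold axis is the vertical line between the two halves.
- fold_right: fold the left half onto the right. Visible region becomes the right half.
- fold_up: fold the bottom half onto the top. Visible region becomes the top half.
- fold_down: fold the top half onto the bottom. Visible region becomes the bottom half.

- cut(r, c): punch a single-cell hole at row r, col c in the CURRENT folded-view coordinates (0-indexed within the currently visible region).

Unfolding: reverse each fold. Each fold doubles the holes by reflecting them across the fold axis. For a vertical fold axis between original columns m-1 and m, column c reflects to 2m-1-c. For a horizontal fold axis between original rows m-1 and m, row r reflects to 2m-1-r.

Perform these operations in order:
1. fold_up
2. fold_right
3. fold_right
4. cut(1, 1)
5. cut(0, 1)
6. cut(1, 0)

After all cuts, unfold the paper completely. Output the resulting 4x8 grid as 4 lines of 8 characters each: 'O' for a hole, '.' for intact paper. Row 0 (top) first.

Answer: O..OO..O
OOOOOOOO
OOOOOOOO
O..OO..O

Derivation:
Op 1 fold_up: fold axis h@2; visible region now rows[0,2) x cols[0,8) = 2x8
Op 2 fold_right: fold axis v@4; visible region now rows[0,2) x cols[4,8) = 2x4
Op 3 fold_right: fold axis v@6; visible region now rows[0,2) x cols[6,8) = 2x2
Op 4 cut(1, 1): punch at orig (1,7); cuts so far [(1, 7)]; region rows[0,2) x cols[6,8) = 2x2
Op 5 cut(0, 1): punch at orig (0,7); cuts so far [(0, 7), (1, 7)]; region rows[0,2) x cols[6,8) = 2x2
Op 6 cut(1, 0): punch at orig (1,6); cuts so far [(0, 7), (1, 6), (1, 7)]; region rows[0,2) x cols[6,8) = 2x2
Unfold 1 (reflect across v@6): 6 holes -> [(0, 4), (0, 7), (1, 4), (1, 5), (1, 6), (1, 7)]
Unfold 2 (reflect across v@4): 12 holes -> [(0, 0), (0, 3), (0, 4), (0, 7), (1, 0), (1, 1), (1, 2), (1, 3), (1, 4), (1, 5), (1, 6), (1, 7)]
Unfold 3 (reflect across h@2): 24 holes -> [(0, 0), (0, 3), (0, 4), (0, 7), (1, 0), (1, 1), (1, 2), (1, 3), (1, 4), (1, 5), (1, 6), (1, 7), (2, 0), (2, 1), (2, 2), (2, 3), (2, 4), (2, 5), (2, 6), (2, 7), (3, 0), (3, 3), (3, 4), (3, 7)]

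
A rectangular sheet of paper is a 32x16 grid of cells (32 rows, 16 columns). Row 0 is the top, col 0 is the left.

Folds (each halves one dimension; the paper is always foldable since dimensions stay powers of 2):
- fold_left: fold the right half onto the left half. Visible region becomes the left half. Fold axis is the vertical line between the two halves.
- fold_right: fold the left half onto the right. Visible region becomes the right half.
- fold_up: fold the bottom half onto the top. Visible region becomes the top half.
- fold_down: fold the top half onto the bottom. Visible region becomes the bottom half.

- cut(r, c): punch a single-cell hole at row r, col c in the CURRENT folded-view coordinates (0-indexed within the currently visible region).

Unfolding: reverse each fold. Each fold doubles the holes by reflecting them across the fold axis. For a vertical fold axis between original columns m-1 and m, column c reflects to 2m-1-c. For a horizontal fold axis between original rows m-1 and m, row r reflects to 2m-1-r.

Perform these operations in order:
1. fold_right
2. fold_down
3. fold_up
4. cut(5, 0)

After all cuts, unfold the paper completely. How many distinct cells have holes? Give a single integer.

Answer: 8

Derivation:
Op 1 fold_right: fold axis v@8; visible region now rows[0,32) x cols[8,16) = 32x8
Op 2 fold_down: fold axis h@16; visible region now rows[16,32) x cols[8,16) = 16x8
Op 3 fold_up: fold axis h@24; visible region now rows[16,24) x cols[8,16) = 8x8
Op 4 cut(5, 0): punch at orig (21,8); cuts so far [(21, 8)]; region rows[16,24) x cols[8,16) = 8x8
Unfold 1 (reflect across h@24): 2 holes -> [(21, 8), (26, 8)]
Unfold 2 (reflect across h@16): 4 holes -> [(5, 8), (10, 8), (21, 8), (26, 8)]
Unfold 3 (reflect across v@8): 8 holes -> [(5, 7), (5, 8), (10, 7), (10, 8), (21, 7), (21, 8), (26, 7), (26, 8)]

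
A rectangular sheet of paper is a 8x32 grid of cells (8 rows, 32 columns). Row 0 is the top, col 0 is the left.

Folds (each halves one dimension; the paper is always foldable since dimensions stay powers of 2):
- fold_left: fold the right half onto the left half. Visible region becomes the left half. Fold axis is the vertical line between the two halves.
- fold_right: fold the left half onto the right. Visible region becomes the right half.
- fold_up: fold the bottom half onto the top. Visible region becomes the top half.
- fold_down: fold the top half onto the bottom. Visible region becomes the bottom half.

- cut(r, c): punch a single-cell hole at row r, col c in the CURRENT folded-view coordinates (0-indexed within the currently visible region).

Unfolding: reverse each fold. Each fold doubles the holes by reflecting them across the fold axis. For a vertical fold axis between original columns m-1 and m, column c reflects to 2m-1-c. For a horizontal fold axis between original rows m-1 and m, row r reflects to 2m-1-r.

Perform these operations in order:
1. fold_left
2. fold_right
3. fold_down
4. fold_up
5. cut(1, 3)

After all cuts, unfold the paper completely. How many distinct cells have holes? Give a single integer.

Answer: 16

Derivation:
Op 1 fold_left: fold axis v@16; visible region now rows[0,8) x cols[0,16) = 8x16
Op 2 fold_right: fold axis v@8; visible region now rows[0,8) x cols[8,16) = 8x8
Op 3 fold_down: fold axis h@4; visible region now rows[4,8) x cols[8,16) = 4x8
Op 4 fold_up: fold axis h@6; visible region now rows[4,6) x cols[8,16) = 2x8
Op 5 cut(1, 3): punch at orig (5,11); cuts so far [(5, 11)]; region rows[4,6) x cols[8,16) = 2x8
Unfold 1 (reflect across h@6): 2 holes -> [(5, 11), (6, 11)]
Unfold 2 (reflect across h@4): 4 holes -> [(1, 11), (2, 11), (5, 11), (6, 11)]
Unfold 3 (reflect across v@8): 8 holes -> [(1, 4), (1, 11), (2, 4), (2, 11), (5, 4), (5, 11), (6, 4), (6, 11)]
Unfold 4 (reflect across v@16): 16 holes -> [(1, 4), (1, 11), (1, 20), (1, 27), (2, 4), (2, 11), (2, 20), (2, 27), (5, 4), (5, 11), (5, 20), (5, 27), (6, 4), (6, 11), (6, 20), (6, 27)]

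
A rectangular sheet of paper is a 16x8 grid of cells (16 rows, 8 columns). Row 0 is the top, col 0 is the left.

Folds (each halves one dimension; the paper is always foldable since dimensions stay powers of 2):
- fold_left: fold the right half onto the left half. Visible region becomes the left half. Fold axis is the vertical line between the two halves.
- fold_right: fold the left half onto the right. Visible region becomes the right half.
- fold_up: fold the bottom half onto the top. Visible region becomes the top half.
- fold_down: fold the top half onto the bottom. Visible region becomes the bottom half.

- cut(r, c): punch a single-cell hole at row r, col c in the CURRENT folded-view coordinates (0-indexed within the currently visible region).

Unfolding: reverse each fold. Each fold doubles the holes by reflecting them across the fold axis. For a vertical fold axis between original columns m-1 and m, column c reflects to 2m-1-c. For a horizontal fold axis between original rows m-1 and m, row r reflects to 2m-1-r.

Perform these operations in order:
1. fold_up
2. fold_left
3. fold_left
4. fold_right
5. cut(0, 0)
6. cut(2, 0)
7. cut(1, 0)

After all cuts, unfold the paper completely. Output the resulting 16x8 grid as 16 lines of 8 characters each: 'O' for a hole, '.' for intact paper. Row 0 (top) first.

Op 1 fold_up: fold axis h@8; visible region now rows[0,8) x cols[0,8) = 8x8
Op 2 fold_left: fold axis v@4; visible region now rows[0,8) x cols[0,4) = 8x4
Op 3 fold_left: fold axis v@2; visible region now rows[0,8) x cols[0,2) = 8x2
Op 4 fold_right: fold axis v@1; visible region now rows[0,8) x cols[1,2) = 8x1
Op 5 cut(0, 0): punch at orig (0,1); cuts so far [(0, 1)]; region rows[0,8) x cols[1,2) = 8x1
Op 6 cut(2, 0): punch at orig (2,1); cuts so far [(0, 1), (2, 1)]; region rows[0,8) x cols[1,2) = 8x1
Op 7 cut(1, 0): punch at orig (1,1); cuts so far [(0, 1), (1, 1), (2, 1)]; region rows[0,8) x cols[1,2) = 8x1
Unfold 1 (reflect across v@1): 6 holes -> [(0, 0), (0, 1), (1, 0), (1, 1), (2, 0), (2, 1)]
Unfold 2 (reflect across v@2): 12 holes -> [(0, 0), (0, 1), (0, 2), (0, 3), (1, 0), (1, 1), (1, 2), (1, 3), (2, 0), (2, 1), (2, 2), (2, 3)]
Unfold 3 (reflect across v@4): 24 holes -> [(0, 0), (0, 1), (0, 2), (0, 3), (0, 4), (0, 5), (0, 6), (0, 7), (1, 0), (1, 1), (1, 2), (1, 3), (1, 4), (1, 5), (1, 6), (1, 7), (2, 0), (2, 1), (2, 2), (2, 3), (2, 4), (2, 5), (2, 6), (2, 7)]
Unfold 4 (reflect across h@8): 48 holes -> [(0, 0), (0, 1), (0, 2), (0, 3), (0, 4), (0, 5), (0, 6), (0, 7), (1, 0), (1, 1), (1, 2), (1, 3), (1, 4), (1, 5), (1, 6), (1, 7), (2, 0), (2, 1), (2, 2), (2, 3), (2, 4), (2, 5), (2, 6), (2, 7), (13, 0), (13, 1), (13, 2), (13, 3), (13, 4), (13, 5), (13, 6), (13, 7), (14, 0), (14, 1), (14, 2), (14, 3), (14, 4), (14, 5), (14, 6), (14, 7), (15, 0), (15, 1), (15, 2), (15, 3), (15, 4), (15, 5), (15, 6), (15, 7)]

Answer: OOOOOOOO
OOOOOOOO
OOOOOOOO
........
........
........
........
........
........
........
........
........
........
OOOOOOOO
OOOOOOOO
OOOOOOOO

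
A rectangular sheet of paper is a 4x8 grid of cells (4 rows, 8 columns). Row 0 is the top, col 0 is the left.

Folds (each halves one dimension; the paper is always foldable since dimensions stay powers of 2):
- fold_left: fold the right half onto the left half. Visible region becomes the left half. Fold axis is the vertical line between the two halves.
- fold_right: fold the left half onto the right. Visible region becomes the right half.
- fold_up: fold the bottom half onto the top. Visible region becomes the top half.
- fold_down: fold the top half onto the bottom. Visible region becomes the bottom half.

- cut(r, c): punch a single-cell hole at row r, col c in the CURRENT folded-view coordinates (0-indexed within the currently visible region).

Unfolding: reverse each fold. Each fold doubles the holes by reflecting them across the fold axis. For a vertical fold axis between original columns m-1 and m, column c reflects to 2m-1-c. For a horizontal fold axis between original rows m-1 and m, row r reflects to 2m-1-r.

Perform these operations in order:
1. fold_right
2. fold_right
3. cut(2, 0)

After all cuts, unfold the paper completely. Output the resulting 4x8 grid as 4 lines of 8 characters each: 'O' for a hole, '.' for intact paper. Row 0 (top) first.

Answer: ........
........
.OO..OO.
........

Derivation:
Op 1 fold_right: fold axis v@4; visible region now rows[0,4) x cols[4,8) = 4x4
Op 2 fold_right: fold axis v@6; visible region now rows[0,4) x cols[6,8) = 4x2
Op 3 cut(2, 0): punch at orig (2,6); cuts so far [(2, 6)]; region rows[0,4) x cols[6,8) = 4x2
Unfold 1 (reflect across v@6): 2 holes -> [(2, 5), (2, 6)]
Unfold 2 (reflect across v@4): 4 holes -> [(2, 1), (2, 2), (2, 5), (2, 6)]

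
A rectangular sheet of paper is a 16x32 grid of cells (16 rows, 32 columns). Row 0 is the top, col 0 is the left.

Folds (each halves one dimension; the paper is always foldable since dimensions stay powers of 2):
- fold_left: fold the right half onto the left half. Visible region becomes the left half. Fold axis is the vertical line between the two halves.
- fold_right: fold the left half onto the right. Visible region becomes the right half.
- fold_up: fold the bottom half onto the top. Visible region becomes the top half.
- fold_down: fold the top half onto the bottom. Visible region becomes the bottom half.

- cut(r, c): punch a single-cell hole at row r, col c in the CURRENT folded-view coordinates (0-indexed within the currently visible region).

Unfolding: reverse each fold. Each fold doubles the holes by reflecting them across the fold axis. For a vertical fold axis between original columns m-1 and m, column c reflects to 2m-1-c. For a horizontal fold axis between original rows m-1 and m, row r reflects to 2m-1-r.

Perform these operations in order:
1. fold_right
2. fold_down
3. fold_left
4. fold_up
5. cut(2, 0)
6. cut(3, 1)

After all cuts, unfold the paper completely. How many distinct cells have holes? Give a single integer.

Answer: 32

Derivation:
Op 1 fold_right: fold axis v@16; visible region now rows[0,16) x cols[16,32) = 16x16
Op 2 fold_down: fold axis h@8; visible region now rows[8,16) x cols[16,32) = 8x16
Op 3 fold_left: fold axis v@24; visible region now rows[8,16) x cols[16,24) = 8x8
Op 4 fold_up: fold axis h@12; visible region now rows[8,12) x cols[16,24) = 4x8
Op 5 cut(2, 0): punch at orig (10,16); cuts so far [(10, 16)]; region rows[8,12) x cols[16,24) = 4x8
Op 6 cut(3, 1): punch at orig (11,17); cuts so far [(10, 16), (11, 17)]; region rows[8,12) x cols[16,24) = 4x8
Unfold 1 (reflect across h@12): 4 holes -> [(10, 16), (11, 17), (12, 17), (13, 16)]
Unfold 2 (reflect across v@24): 8 holes -> [(10, 16), (10, 31), (11, 17), (11, 30), (12, 17), (12, 30), (13, 16), (13, 31)]
Unfold 3 (reflect across h@8): 16 holes -> [(2, 16), (2, 31), (3, 17), (3, 30), (4, 17), (4, 30), (5, 16), (5, 31), (10, 16), (10, 31), (11, 17), (11, 30), (12, 17), (12, 30), (13, 16), (13, 31)]
Unfold 4 (reflect across v@16): 32 holes -> [(2, 0), (2, 15), (2, 16), (2, 31), (3, 1), (3, 14), (3, 17), (3, 30), (4, 1), (4, 14), (4, 17), (4, 30), (5, 0), (5, 15), (5, 16), (5, 31), (10, 0), (10, 15), (10, 16), (10, 31), (11, 1), (11, 14), (11, 17), (11, 30), (12, 1), (12, 14), (12, 17), (12, 30), (13, 0), (13, 15), (13, 16), (13, 31)]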